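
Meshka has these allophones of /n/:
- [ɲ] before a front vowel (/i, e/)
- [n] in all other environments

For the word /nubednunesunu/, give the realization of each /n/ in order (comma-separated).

Occurrence 1 (position 1): no conditioning environment matches → elsewhere allophone [n].
Occurrence 2 (position 6): no conditioning environment matches → elsewhere allophone [n].
Occurrence 3 (position 8): before a front vowel (/i, e/) → [ɲ].
Occurrence 4 (position 12): no conditioning environment matches → elsewhere allophone [n].

[n], [n], [ɲ], [n]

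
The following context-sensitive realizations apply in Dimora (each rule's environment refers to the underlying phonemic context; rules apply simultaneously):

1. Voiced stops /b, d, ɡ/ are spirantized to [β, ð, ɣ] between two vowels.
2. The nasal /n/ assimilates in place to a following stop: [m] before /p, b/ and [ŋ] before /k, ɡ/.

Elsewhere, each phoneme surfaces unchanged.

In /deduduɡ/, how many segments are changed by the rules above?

2

Segments that undergo a rule: /d/ → [ð] (rule 1); /d/ → [ð] (rule 1).
All other segments surface unchanged.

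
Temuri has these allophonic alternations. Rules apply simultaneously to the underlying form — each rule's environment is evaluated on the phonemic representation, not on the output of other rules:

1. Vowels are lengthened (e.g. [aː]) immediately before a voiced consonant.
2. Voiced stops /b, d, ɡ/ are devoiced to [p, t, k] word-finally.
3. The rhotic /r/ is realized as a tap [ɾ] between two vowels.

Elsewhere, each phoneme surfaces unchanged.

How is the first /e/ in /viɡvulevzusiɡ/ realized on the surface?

/e/ (between /l/ and /v/): before a voiced consonant, so rule 1 applies → [eː].

[eː]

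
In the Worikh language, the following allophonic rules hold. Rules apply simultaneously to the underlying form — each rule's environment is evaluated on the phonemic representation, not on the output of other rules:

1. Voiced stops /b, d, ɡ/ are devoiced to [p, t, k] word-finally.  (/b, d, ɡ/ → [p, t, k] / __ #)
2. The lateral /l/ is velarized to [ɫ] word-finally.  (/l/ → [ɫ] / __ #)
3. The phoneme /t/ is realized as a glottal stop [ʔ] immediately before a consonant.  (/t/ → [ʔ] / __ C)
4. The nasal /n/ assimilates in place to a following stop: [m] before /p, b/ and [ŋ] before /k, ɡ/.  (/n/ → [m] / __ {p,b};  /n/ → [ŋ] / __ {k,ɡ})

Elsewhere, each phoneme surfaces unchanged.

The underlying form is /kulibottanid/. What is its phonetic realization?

/k/ — not in any rule's target class → [k].
/u/ (between /k/ and /l/): no rule targets it → [u].
/l/ (between /u/ and /i/) fails the environment for rule 2, so it stays [l].
/i/ — not in any rule's target class → [i].
/b/ (between /i/ and /o/): rule 1 targets it, but not word-finally → unchanged [b].
/o/ (between /b/ and /t/): no rule targets it → [o].
/t/ meets the environment for rule 3 (immediately before a consonant) → [ʔ].
/t/ (between /t/ and /a/) fails the environment for rule 3, so it stays [t].
/a/ — not in any rule's target class → [a].
/n/ (between /a/ and /i/) fails the environment for rule 4, so it stays [n].
/i/ stays [i].
/d/ (word-final): word-finally, so rule 1 applies → [t].

[kuliboʔtanit]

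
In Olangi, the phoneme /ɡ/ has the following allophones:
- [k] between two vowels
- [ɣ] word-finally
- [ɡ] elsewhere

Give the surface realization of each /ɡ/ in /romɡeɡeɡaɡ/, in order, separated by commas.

Occurrence 1 (position 4): no conditioning environment matches → elsewhere allophone [ɡ].
Occurrence 2 (position 6): between two vowels → [k].
Occurrence 3 (position 8): between two vowels → [k].
Occurrence 4 (position 10): word-finally → [ɣ].

[ɡ], [k], [k], [ɣ]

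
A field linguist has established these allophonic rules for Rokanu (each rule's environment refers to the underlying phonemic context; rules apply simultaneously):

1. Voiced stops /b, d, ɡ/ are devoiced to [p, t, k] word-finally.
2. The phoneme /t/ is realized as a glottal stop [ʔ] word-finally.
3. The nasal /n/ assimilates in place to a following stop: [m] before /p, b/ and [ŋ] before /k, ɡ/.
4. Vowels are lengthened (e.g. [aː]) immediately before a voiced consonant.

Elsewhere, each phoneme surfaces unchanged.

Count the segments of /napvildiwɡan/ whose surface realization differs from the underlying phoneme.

Segments that undergo a rule: /i/ → [iː] (rule 4); /i/ → [iː] (rule 4); /a/ → [aː] (rule 4).
All other segments surface unchanged.

3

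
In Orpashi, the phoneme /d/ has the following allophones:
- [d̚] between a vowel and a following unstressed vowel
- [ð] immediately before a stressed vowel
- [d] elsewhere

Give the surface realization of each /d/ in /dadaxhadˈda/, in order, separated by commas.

[d], [d̚], [d], [ð]

Occurrence 1 (position 1): no conditioning environment matches → elsewhere allophone [d].
Occurrence 2 (position 3): between a vowel and a following unstressed vowel → [d̚].
Occurrence 3 (position 8): no conditioning environment matches → elsewhere allophone [d].
Occurrence 4 (position 9): immediately before a stressed vowel → [ð].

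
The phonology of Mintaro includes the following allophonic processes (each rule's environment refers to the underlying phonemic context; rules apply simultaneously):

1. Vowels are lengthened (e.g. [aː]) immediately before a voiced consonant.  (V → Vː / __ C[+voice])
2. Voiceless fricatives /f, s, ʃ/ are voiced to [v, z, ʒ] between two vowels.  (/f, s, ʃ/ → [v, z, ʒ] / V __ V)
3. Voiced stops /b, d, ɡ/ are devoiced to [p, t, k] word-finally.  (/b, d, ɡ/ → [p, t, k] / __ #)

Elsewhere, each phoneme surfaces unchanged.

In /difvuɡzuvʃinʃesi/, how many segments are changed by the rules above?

Segments that undergo a rule: /u/ → [uː] (rule 1); /u/ → [uː] (rule 1); /i/ → [iː] (rule 1); /s/ → [z] (rule 2).
All other segments surface unchanged.

4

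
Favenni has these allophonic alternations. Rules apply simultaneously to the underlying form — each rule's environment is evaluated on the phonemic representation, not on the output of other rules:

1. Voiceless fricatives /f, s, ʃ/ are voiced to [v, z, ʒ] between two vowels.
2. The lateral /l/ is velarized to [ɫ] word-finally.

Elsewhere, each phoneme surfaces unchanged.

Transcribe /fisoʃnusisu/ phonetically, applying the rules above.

/f/ — word-initial; rule 1 does not apply here → [f].
/i/ — not in any rule's target class → [i].
/s/ meets the environment for rule 1 (between two vowels) → [z].
/o/ (between /s/ and /ʃ/): no rule targets it → [o].
/ʃ/ (between /o/ and /n/): rule 1 targets it, but not between two vowels → unchanged [ʃ].
/n/ (between /ʃ/ and /u/): no rule targets it → [n].
/u/ stays [u].
/s/ — between /u/ and /i/, between two vowels — surfaces as [z] (rule 1).
/i/ (between /s/ and /s/) is unaffected → [i].
/s/ — between /i/ and /u/, between two vowels — surfaces as [z] (rule 1).
/u/ stays [u].

[fizoʃnuzizu]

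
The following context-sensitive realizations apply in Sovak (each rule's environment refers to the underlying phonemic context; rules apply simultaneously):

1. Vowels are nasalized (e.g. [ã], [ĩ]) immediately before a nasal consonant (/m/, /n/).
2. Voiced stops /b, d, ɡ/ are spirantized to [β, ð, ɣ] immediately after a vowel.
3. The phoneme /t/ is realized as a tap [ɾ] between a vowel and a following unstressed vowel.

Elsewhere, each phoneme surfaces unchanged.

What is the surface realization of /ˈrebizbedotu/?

/e/ — between /r/ and /b/; rule 1 does not apply here → [e].
/b/ — between /e/ and /i/, immediately after a vowel — surfaces as [β] (rule 2).
/i/ — between /b/ and /z/; rule 1 does not apply here → [i].
/b/ (between /z/ and /e/): rule 2 targets it, but not immediately after a vowel → unchanged [b].
/e/ (between /b/ and /d/) fails the environment for rule 1, so it stays [e].
/d/ meets the environment for rule 2 (immediately after a vowel) → [ð].
/o/ — between /d/ and /t/; rule 1 does not apply here → [o].
/t/ (between /o/ and /u/): between a vowel and a following unstressed vowel, so rule 3 applies → [ɾ].
/u/ (word-final): rule 1 targets it, but not before a nasal consonant → unchanged [u].

[ˈreβizbeðoɾu]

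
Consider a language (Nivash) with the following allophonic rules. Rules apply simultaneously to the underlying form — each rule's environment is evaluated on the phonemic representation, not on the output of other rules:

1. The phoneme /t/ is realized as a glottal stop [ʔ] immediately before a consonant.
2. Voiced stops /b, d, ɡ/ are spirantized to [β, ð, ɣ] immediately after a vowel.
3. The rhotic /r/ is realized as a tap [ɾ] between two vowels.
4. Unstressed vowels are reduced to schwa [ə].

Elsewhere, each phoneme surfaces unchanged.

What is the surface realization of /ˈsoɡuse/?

/s/ — not in any rule's target class → [s].
/o/ (between /s/ and /ɡ/): rule 4 targets it, but not in an unstressed syllable → unchanged [o].
/ɡ/ (between /o/ and /u/) occurs immediately after a vowel → [ɣ] by rule 2.
/u/ (between /ɡ/ and /s/): in an unstressed syllable, so rule 4 applies → [ə].
/s/ — not in any rule's target class → [s].
/e/ (word-final): in an unstressed syllable, so rule 4 applies → [ə].

[ˈsoɣəsə]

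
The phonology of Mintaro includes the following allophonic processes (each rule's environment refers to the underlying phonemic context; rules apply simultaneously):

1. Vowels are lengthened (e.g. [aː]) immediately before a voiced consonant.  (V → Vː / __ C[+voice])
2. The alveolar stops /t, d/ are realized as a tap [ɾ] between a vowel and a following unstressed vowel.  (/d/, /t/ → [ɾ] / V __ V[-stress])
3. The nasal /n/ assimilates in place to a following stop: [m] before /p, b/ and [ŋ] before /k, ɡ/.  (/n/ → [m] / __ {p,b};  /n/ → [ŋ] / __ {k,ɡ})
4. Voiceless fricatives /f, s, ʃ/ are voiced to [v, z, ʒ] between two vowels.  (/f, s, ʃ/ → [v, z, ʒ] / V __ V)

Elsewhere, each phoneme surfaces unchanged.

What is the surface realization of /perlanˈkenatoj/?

/p/ stays [p].
/e/ — between /p/ and /r/, before a voiced consonant — surfaces as [eː] (rule 1).
/r/ (between /e/ and /l/) is unaffected → [r].
/l/ stays [l].
/a/ meets the environment for rule 1 (before a voiced consonant) → [aː].
/n/ (between /a/ and /k/) occurs before a labial or velar stop → [ŋ] by rule 3.
/k/ — not in any rule's target class → [k].
/e/ (between /k/ and /n/): before a voiced consonant, so rule 1 applies → [eː].
/n/ (between /e/ and /a/) fails the environment for rule 3, so it stays [n].
/a/ (between /n/ and /t/) fails the environment for rule 1, so it stays [a].
/t/ (between /a/ and /o/): between a vowel and a following unstressed vowel, so rule 2 applies → [ɾ].
/o/ (between /t/ and /j/): before a voiced consonant, so rule 1 applies → [oː].
/j/ — not in any rule's target class → [j].

[peːrlaːŋˈkeːnaɾoːj]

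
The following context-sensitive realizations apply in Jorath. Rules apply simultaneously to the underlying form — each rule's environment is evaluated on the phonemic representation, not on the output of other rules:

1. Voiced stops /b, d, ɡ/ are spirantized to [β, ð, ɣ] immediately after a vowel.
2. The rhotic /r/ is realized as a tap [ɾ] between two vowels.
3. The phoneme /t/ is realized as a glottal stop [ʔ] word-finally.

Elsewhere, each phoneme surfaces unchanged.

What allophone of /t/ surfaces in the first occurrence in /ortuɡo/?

[t]

/t/ — between /r/ and /u/; rule 3 does not apply here → [t].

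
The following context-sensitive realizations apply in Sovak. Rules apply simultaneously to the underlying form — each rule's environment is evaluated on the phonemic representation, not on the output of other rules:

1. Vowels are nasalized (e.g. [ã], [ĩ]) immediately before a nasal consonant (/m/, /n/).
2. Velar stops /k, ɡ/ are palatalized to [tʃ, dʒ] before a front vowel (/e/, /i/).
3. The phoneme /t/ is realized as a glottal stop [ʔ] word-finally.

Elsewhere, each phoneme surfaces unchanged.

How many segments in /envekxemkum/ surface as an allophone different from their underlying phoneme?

3

Segments that undergo a rule: /e/ → [ẽ] (rule 1); /e/ → [ẽ] (rule 1); /u/ → [ũ] (rule 1).
All other segments surface unchanged.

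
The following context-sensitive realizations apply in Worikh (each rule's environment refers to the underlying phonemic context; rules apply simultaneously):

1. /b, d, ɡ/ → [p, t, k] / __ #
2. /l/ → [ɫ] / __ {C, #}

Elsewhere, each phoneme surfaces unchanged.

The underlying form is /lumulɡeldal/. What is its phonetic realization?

/l/ — word-initial; rule 2 does not apply here → [l].
Rule 2 applies to /l/ (between /u/ and /ɡ/: word-finally or immediately before a consonant) → [ɫ].
/ɡ/ (between /l/ and /e/) fails the environment for rule 1, so it stays [ɡ].
/l/ (between /e/ and /d/): word-finally or immediately before a consonant, so rule 2 applies → [ɫ].
/d/ (between /l/ and /a/): rule 1 targets it, but not word-finally → unchanged [d].
Rule 2 applies to /l/ (word-final: word-finally or immediately before a consonant) → [ɫ].

[lumuɫɡeɫdaɫ]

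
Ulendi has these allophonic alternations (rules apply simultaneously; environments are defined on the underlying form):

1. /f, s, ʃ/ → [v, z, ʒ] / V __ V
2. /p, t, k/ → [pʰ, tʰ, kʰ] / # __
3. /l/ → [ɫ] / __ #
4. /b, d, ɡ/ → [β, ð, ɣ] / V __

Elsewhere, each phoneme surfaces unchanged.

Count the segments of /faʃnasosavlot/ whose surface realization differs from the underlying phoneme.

Segments that undergo a rule: /s/ → [z] (rule 1); /s/ → [z] (rule 1).
All other segments surface unchanged.

2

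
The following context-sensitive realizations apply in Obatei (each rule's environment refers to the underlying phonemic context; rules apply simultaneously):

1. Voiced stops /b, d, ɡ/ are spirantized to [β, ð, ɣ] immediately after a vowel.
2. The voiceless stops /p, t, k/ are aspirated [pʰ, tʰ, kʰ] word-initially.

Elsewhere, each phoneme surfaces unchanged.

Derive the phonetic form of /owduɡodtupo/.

/d/ (between /w/ and /u/): rule 1 targets it, but not immediately after a vowel → unchanged [d].
/ɡ/ — between /u/ and /o/, immediately after a vowel — surfaces as [ɣ] (rule 1).
/d/ (between /o/ and /t/): immediately after a vowel, so rule 1 applies → [ð].
/t/ — between /d/ and /u/; rule 2 does not apply here → [t].
/p/ (between /u/ and /o/) fails the environment for rule 2, so it stays [p].

[owduɣoðtupo]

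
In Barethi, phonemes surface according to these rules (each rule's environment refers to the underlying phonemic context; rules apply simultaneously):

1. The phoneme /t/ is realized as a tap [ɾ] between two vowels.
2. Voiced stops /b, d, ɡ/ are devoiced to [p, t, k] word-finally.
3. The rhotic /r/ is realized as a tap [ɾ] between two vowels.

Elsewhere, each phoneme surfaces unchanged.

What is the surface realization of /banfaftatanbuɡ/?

/b/ (word-initial) is in the target of rule 2 but the environment (word-finally) is not met → [b].
/t/ (between /f/ and /a/): rule 1 targets it, but not between two vowels → unchanged [t].
/t/ (between /a/ and /a/): between two vowels, so rule 1 applies → [ɾ].
/b/ — between /n/ and /u/; rule 2 does not apply here → [b].
/ɡ/ meets the environment for rule 2 (word-finally) → [k].

[banfaftaɾanbuk]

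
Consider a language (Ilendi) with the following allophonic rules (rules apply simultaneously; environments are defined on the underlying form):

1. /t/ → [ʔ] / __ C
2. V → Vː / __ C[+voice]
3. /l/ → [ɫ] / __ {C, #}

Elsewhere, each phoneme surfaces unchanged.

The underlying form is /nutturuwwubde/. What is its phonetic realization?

[nuʔtuːruːwwuːbde]

/n/ (word-initial) is unaffected → [n].
/u/ — between /n/ and /t/; rule 2 does not apply here → [u].
/t/ (between /u/ and /t/): immediately before a consonant, so rule 1 applies → [ʔ].
/t/ (between /t/ and /u/): rule 1 targets it, but not immediately before a consonant → unchanged [t].
Rule 2 applies to /u/ (between /t/ and /r/: before a voiced consonant) → [uː].
/r/ — not in any rule's target class → [r].
/u/ meets the environment for rule 2 (before a voiced consonant) → [uː].
/w/ (between /u/ and /w/) is unaffected → [w].
/w/ (between /w/ and /u/) is unaffected → [w].
/u/ meets the environment for rule 2 (before a voiced consonant) → [uː].
/b/ stays [b].
/d/ stays [d].
/e/ — word-final; rule 2 does not apply here → [e].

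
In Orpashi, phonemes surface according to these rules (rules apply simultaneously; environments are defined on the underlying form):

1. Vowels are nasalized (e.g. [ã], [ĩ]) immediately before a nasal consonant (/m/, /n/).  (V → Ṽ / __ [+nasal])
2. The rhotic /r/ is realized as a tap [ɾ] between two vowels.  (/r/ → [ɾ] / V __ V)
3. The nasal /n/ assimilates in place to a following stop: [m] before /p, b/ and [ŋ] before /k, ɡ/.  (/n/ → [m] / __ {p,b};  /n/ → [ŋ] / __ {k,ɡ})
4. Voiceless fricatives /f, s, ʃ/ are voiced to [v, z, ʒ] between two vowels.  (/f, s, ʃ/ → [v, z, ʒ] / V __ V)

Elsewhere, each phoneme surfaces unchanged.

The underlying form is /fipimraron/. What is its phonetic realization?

/f/ (word-initial) is in the target of rule 4 but the environment (between two vowels) is not met → [f].
/i/ (between /f/ and /p/) fails the environment for rule 1, so it stays [i].
/p/ stays [p].
/i/ meets the environment for rule 1 (before a nasal consonant) → [ĩ].
/m/ (between /i/ and /r/): no rule targets it → [m].
/r/ — between /m/ and /a/; rule 2 does not apply here → [r].
/a/ (between /r/ and /r/) fails the environment for rule 1, so it stays [a].
Rule 2 applies to /r/ (between /a/ and /o/: between two vowels) → [ɾ].
/o/ meets the environment for rule 1 (before a nasal consonant) → [õ].
/n/ (word-final): rule 3 targets it, but not before a labial or velar stop → unchanged [n].

[fipĩmraɾõn]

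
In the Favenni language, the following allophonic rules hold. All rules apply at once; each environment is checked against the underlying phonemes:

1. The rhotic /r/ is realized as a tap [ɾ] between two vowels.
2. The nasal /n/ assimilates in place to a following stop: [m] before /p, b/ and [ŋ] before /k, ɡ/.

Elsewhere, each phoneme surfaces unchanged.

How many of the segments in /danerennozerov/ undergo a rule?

2

Segments that undergo a rule: /r/ → [ɾ] (rule 1); /r/ → [ɾ] (rule 1).
All other segments surface unchanged.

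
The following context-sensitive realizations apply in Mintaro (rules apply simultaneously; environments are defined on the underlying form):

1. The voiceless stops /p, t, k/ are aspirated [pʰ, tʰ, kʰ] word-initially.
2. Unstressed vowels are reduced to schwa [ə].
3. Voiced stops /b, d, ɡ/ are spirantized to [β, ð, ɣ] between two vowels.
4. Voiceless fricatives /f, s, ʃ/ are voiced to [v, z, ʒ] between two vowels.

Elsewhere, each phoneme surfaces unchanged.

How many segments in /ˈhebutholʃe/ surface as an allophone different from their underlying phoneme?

Segments that undergo a rule: /b/ → [β] (rule 3); /u/ → [ə] (rule 2); /o/ → [ə] (rule 2); /e/ → [ə] (rule 2).
All other segments surface unchanged.

4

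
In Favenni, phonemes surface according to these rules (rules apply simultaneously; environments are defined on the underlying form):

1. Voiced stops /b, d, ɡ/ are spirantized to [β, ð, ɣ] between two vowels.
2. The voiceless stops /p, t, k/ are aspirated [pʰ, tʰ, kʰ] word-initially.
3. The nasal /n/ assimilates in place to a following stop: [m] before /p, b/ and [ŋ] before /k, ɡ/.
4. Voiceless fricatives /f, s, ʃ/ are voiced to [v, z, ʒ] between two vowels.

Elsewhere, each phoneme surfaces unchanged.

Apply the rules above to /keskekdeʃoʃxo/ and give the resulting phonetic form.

/k/ (word-initial) occurs word-initially → [kʰ] by rule 2.
/e/ stays [e].
/s/ (between /e/ and /k/) fails the environment for rule 4, so it stays [s].
/k/ (between /s/ and /e/): rule 2 targets it, but not word-initially → unchanged [k].
/e/ stays [e].
/k/ (between /e/ and /d/): rule 2 targets it, but not word-initially → unchanged [k].
/d/ (between /k/ and /e/): rule 1 targets it, but not between two vowels → unchanged [d].
/e/ stays [e].
Rule 4 applies to /ʃ/ (between /e/ and /o/: between two vowels) → [ʒ].
/o/ — not in any rule's target class → [o].
/ʃ/ (between /o/ and /x/): rule 4 targets it, but not between two vowels → unchanged [ʃ].
/x/ (between /ʃ/ and /o/) is unaffected → [x].
/o/ (word-final): no rule targets it → [o].

[kʰeskekdeʒoʃxo]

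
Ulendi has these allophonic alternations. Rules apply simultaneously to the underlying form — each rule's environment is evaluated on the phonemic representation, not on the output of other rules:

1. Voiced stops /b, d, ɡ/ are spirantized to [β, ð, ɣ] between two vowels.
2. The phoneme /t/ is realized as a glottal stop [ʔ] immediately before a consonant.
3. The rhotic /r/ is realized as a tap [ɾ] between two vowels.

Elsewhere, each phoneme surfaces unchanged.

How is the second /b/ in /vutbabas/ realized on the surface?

[β]

Rule 1 applies to /b/ (between /a/ and /a/: between two vowels) → [β].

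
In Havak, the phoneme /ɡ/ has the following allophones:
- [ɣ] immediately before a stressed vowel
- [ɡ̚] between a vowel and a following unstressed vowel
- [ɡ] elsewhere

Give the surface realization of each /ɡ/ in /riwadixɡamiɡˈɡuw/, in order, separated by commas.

Occurrence 1 (position 8): no conditioning environment matches → elsewhere allophone [ɡ].
Occurrence 2 (position 12): no conditioning environment matches → elsewhere allophone [ɡ].
Occurrence 3 (position 13): immediately before a stressed vowel → [ɣ].

[ɡ], [ɡ], [ɣ]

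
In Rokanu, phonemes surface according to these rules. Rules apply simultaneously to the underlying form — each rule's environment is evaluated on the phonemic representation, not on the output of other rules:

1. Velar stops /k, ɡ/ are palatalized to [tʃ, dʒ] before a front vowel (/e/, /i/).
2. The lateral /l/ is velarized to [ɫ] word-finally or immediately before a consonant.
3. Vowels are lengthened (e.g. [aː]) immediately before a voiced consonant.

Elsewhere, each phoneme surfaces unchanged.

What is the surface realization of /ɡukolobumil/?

/ɡ/ (word-initial) is in the target of rule 1 but the environment (before a front vowel) is not met → [ɡ].
/u/ — between /ɡ/ and /k/; rule 3 does not apply here → [u].
/k/ (between /u/ and /o/): rule 1 targets it, but not before a front vowel → unchanged [k].
Rule 3 applies to /o/ (between /k/ and /l/: before a voiced consonant) → [oː].
/l/ (between /o/ and /o/) is in the target of rule 2 but the environment (word-finally or immediately before a consonant) is not met → [l].
/o/ — between /l/ and /b/, before a voiced consonant — surfaces as [oː] (rule 3).
/b/ (between /o/ and /u/): no rule targets it → [b].
/u/ (between /b/ and /m/) occurs before a voiced consonant → [uː] by rule 3.
/m/ (between /u/ and /i/): no rule targets it → [m].
/i/ meets the environment for rule 3 (before a voiced consonant) → [iː].
/l/ — word-final, word-finally or immediately before a consonant — surfaces as [ɫ] (rule 2).

[ɡukoːloːbuːmiːɫ]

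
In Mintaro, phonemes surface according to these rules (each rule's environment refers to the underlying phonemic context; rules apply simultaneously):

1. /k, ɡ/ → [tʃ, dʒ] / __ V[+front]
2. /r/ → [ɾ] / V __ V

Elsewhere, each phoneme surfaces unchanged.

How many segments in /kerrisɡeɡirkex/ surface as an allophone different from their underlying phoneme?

4

Segments that undergo a rule: /k/ → [tʃ] (rule 1); /ɡ/ → [dʒ] (rule 1); /ɡ/ → [dʒ] (rule 1); /k/ → [tʃ] (rule 1).
All other segments surface unchanged.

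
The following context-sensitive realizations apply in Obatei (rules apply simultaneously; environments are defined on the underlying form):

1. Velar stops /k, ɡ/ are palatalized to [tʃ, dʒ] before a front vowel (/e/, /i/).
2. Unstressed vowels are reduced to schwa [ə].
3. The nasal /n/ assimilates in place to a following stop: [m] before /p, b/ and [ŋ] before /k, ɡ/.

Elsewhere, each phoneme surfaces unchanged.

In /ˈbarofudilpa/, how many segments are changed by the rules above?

4

Segments that undergo a rule: /o/ → [ə] (rule 2); /u/ → [ə] (rule 2); /i/ → [ə] (rule 2); /a/ → [ə] (rule 2).
All other segments surface unchanged.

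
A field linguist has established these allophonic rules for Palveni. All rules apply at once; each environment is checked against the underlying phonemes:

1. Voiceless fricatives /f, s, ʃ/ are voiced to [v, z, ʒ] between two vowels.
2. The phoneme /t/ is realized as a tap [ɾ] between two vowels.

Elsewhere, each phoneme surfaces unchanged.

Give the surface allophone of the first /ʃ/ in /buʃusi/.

[ʒ]

Rule 1 applies to /ʃ/ (between /u/ and /u/: between two vowels) → [ʒ].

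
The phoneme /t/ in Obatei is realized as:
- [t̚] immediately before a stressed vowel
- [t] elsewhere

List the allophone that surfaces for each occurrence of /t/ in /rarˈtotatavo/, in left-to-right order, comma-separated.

[t̚], [t], [t]

Occurrence 1 (position 4): immediately before a stressed vowel → [t̚].
Occurrence 2 (position 6): no conditioning environment matches → elsewhere allophone [t].
Occurrence 3 (position 8): no conditioning environment matches → elsewhere allophone [t].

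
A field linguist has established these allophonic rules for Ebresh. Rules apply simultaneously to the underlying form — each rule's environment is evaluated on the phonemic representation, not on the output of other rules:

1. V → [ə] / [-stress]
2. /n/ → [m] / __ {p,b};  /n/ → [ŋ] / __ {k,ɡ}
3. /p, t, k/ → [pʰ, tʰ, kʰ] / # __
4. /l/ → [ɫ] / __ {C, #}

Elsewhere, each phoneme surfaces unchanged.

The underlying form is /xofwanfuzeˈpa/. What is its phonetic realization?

[xəfwənfəzəˈpa]

/o/ (between /x/ and /f/) occurs in an unstressed syllable → [ə] by rule 1.
/a/ meets the environment for rule 1 (in an unstressed syllable) → [ə].
/n/ — between /a/ and /f/; rule 2 does not apply here → [n].
/u/ — between /f/ and /z/, in an unstressed syllable — surfaces as [ə] (rule 1).
/e/ — between /z/ and /p/, in an unstressed syllable — surfaces as [ə] (rule 1).
/p/ (between /e/ and /a/): rule 3 targets it, but not word-initially → unchanged [p].
/a/ (word-final): rule 1 targets it, but not in an unstressed syllable → unchanged [a].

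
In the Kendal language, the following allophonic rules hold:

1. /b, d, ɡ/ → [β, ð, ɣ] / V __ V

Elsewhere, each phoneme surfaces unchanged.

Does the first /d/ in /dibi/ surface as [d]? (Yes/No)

/d/ (word-initial) is in the target of rule 1 but the environment (between two vowels) is not met → [d].
The actual realization is [d], which matches [d].

Yes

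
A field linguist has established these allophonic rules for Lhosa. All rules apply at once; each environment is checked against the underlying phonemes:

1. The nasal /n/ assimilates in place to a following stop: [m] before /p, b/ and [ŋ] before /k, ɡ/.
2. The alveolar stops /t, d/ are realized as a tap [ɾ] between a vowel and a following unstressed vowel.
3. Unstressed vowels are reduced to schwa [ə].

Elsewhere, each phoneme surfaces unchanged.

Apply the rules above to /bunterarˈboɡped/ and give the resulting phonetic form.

/b/ stays [b].
/u/ — between /b/ and /n/, in an unstressed syllable — surfaces as [ə] (rule 3).
/n/ (between /u/ and /t/): rule 1 targets it, but not before a labial or velar stop → unchanged [n].
/t/ (between /n/ and /e/) fails the environment for rule 2, so it stays [t].
/e/ (between /t/ and /r/): in an unstressed syllable, so rule 3 applies → [ə].
/r/ stays [r].
/a/ (between /r/ and /r/) occurs in an unstressed syllable → [ə] by rule 3.
/r/ stays [r].
/b/ — not in any rule's target class → [b].
/o/ (between /b/ and /ɡ/) fails the environment for rule 3, so it stays [o].
/ɡ/ (between /o/ and /p/): no rule targets it → [ɡ].
/p/ — not in any rule's target class → [p].
Rule 3 applies to /e/ (between /p/ and /d/: in an unstressed syllable) → [ə].
/d/ (word-final) fails the environment for rule 2, so it stays [d].

[bəntərərˈboɡpəd]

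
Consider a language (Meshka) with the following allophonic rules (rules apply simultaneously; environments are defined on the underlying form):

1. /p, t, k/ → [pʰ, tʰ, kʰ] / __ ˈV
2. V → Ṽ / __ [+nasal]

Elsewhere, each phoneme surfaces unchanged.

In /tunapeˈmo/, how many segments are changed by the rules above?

Segments that undergo a rule: /u/ → [ũ] (rule 2); /e/ → [ẽ] (rule 2).
All other segments surface unchanged.

2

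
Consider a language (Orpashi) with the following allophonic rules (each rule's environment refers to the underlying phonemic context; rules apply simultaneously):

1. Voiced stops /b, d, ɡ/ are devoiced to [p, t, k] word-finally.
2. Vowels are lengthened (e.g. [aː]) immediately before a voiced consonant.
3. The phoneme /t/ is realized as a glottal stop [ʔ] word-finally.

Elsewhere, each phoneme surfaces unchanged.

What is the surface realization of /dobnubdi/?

/d/ (word-initial): rule 1 targets it, but not word-finally → unchanged [d].
/o/ — between /d/ and /b/, before a voiced consonant — surfaces as [oː] (rule 2).
/b/ (between /o/ and /n/) fails the environment for rule 1, so it stays [b].
/u/ (between /n/ and /b/): before a voiced consonant, so rule 2 applies → [uː].
/b/ (between /u/ and /d/): rule 1 targets it, but not word-finally → unchanged [b].
/d/ — between /b/ and /i/; rule 1 does not apply here → [d].
/i/ (word-final): rule 2 targets it, but not before a voiced consonant → unchanged [i].

[doːbnuːbdi]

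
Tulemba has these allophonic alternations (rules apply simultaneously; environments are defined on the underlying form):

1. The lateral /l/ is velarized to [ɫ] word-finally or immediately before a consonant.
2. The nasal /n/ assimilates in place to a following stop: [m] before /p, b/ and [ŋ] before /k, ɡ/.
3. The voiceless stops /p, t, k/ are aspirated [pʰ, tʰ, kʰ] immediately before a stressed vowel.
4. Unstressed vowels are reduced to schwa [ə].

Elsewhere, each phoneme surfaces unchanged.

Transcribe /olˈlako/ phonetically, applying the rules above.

Rule 4 applies to /o/ (word-initial: in an unstressed syllable) → [ə].
/l/ (between /o/ and /l/): word-finally or immediately before a consonant, so rule 1 applies → [ɫ].
/l/ (between /l/ and /a/): rule 1 targets it, but not word-finally or immediately before a consonant → unchanged [l].
/a/ (between /l/ and /k/) fails the environment for rule 4, so it stays [a].
/k/ (between /a/ and /o/) is in the target of rule 3 but the environment (immediately before a stressed vowel) is not met → [k].
/o/ (word-final): in an unstressed syllable, so rule 4 applies → [ə].

[əɫˈlakə]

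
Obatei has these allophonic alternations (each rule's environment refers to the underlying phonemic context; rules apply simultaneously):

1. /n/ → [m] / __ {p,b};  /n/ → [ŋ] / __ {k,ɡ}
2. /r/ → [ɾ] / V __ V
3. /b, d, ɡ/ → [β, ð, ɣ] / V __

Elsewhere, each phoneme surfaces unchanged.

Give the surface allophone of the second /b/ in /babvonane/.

/b/ meets the environment for rule 3 (immediately after a vowel) → [β].

[β]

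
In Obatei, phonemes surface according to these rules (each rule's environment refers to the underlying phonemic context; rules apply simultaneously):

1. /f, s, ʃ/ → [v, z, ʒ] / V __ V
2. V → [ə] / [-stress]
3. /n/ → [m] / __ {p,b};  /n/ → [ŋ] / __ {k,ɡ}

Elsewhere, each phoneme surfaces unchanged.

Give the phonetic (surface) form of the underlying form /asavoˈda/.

[əzəvəˈda]

/a/ (word-initial): in an unstressed syllable, so rule 2 applies → [ə].
/s/ meets the environment for rule 1 (between two vowels) → [z].
/a/ — between /s/ and /v/, in an unstressed syllable — surfaces as [ə] (rule 2).
/o/ — between /v/ and /d/, in an unstressed syllable — surfaces as [ə] (rule 2).
/a/ (word-final): rule 2 targets it, but not in an unstressed syllable → unchanged [a].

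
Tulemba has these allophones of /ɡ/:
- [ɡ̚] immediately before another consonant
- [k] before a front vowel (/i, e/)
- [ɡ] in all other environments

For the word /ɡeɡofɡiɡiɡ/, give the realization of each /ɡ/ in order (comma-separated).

[k], [ɡ], [k], [k], [ɡ]

Occurrence 1 (position 1): before a front vowel (/i, e/) → [k].
Occurrence 2 (position 3): no conditioning environment matches → elsewhere allophone [ɡ].
Occurrence 3 (position 6): before a front vowel (/i, e/) → [k].
Occurrence 4 (position 8): before a front vowel (/i, e/) → [k].
Occurrence 5 (position 10): no conditioning environment matches → elsewhere allophone [ɡ].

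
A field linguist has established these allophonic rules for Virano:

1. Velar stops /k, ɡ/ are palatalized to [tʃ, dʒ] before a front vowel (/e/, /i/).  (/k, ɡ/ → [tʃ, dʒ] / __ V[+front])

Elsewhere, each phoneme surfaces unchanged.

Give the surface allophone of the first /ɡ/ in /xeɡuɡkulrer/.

[ɡ]

/ɡ/ (between /e/ and /u/) fails the environment for rule 1, so it stays [ɡ].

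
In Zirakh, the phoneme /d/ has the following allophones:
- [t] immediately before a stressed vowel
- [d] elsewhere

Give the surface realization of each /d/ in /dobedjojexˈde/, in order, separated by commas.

[d], [d], [t]

Occurrence 1 (position 1): no conditioning environment matches → elsewhere allophone [d].
Occurrence 2 (position 5): no conditioning environment matches → elsewhere allophone [d].
Occurrence 3 (position 11): immediately before a stressed vowel → [t].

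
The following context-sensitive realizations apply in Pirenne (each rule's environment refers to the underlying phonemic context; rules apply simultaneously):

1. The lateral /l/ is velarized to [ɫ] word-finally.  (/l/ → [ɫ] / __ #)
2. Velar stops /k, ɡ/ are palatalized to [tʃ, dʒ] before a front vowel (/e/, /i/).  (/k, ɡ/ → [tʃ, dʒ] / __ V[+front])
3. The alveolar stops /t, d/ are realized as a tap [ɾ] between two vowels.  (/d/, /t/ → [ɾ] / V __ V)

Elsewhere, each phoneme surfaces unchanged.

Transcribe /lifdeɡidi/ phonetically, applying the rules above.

[lifdedʒiɾi]

/l/ (word-initial) is in the target of rule 1 but the environment (word-finally) is not met → [l].
/d/ (between /f/ and /e/) fails the environment for rule 3, so it stays [d].
/ɡ/ (between /e/ and /i/) occurs before a front vowel → [dʒ] by rule 2.
/d/ (between /i/ and /i/) occurs between two vowels → [ɾ] by rule 3.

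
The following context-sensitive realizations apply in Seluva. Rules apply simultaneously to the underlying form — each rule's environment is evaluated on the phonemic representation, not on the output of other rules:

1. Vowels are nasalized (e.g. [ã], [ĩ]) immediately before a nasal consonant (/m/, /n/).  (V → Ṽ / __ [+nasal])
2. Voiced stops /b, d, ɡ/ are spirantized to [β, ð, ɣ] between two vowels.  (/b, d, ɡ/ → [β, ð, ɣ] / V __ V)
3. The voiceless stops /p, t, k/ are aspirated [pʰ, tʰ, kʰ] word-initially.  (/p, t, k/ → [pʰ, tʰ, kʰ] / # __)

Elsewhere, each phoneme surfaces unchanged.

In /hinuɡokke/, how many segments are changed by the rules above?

Segments that undergo a rule: /i/ → [ĩ] (rule 1); /ɡ/ → [ɣ] (rule 2).
All other segments surface unchanged.

2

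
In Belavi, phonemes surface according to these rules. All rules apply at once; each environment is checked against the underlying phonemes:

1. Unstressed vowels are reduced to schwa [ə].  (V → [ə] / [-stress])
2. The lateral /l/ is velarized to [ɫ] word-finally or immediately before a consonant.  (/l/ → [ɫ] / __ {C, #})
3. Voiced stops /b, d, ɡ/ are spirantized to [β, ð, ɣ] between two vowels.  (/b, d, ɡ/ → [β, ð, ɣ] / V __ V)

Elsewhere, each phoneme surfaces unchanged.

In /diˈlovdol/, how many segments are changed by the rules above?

Segments that undergo a rule: /i/ → [ə] (rule 1); /o/ → [ə] (rule 1); /l/ → [ɫ] (rule 2).
All other segments surface unchanged.

3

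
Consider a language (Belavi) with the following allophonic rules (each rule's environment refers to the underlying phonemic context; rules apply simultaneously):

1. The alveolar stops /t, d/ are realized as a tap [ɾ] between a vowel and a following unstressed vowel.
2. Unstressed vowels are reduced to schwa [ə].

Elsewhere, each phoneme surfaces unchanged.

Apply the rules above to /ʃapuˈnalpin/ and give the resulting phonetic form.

/ʃ/ stays [ʃ].
/a/ (between /ʃ/ and /p/): in an unstressed syllable, so rule 2 applies → [ə].
/p/ (between /a/ and /u/) is unaffected → [p].
Rule 2 applies to /u/ (between /p/ and /n/: in an unstressed syllable) → [ə].
/n/ stays [n].
/a/ (between /n/ and /l/) fails the environment for rule 2, so it stays [a].
/l/ stays [l].
/p/ stays [p].
/i/ meets the environment for rule 2 (in an unstressed syllable) → [ə].
/n/ stays [n].

[ʃəpəˈnalpən]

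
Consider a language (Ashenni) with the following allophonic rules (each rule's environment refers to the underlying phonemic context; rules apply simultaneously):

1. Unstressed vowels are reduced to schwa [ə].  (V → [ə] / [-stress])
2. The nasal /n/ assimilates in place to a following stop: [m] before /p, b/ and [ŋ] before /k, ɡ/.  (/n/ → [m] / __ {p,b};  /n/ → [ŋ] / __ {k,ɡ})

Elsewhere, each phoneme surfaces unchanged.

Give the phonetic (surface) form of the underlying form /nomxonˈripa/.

[nəmxənˈripə]

/n/ (word-initial): rule 2 targets it, but not before a labial or velar stop → unchanged [n].
/o/ (between /n/ and /m/) occurs in an unstressed syllable → [ə] by rule 1.
/m/ (between /o/ and /x/) is unaffected → [m].
/x/ (between /m/ and /o/) is unaffected → [x].
/o/ meets the environment for rule 1 (in an unstressed syllable) → [ə].
/n/ — between /o/ and /r/; rule 2 does not apply here → [n].
/r/ (between /n/ and /i/): no rule targets it → [r].
/i/ (between /r/ and /p/): rule 1 targets it, but not in an unstressed syllable → unchanged [i].
/p/ stays [p].
/a/ (word-final) occurs in an unstressed syllable → [ə] by rule 1.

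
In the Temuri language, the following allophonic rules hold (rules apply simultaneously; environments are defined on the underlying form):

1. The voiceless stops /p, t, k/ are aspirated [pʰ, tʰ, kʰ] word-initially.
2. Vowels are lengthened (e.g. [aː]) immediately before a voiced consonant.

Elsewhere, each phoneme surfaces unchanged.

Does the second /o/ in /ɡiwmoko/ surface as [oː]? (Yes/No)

/o/ (word-final): rule 2 targets it, but not before a voiced consonant → unchanged [o].
The actual realization is [o], not [oː].

No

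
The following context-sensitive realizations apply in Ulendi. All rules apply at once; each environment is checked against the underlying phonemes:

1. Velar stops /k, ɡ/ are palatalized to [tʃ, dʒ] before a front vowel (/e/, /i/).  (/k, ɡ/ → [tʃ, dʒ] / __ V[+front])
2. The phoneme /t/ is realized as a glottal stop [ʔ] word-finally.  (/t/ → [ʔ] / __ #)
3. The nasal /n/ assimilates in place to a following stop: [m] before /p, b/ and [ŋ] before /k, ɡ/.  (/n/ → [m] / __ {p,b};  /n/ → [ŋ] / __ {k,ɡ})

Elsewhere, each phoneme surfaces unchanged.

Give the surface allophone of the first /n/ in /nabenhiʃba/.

[n]

/n/ (word-initial) fails the environment for rule 3, so it stays [n].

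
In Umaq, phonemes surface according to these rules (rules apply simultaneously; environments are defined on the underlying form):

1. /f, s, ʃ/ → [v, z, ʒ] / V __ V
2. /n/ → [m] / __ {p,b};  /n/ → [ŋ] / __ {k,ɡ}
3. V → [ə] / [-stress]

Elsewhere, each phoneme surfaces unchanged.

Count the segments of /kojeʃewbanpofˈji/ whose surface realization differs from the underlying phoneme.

Segments that undergo a rule: /o/ → [ə] (rule 3); /e/ → [ə] (rule 3); /ʃ/ → [ʒ] (rule 1); /e/ → [ə] (rule 3); /a/ → [ə] (rule 3); /n/ → [m] (rule 2); /o/ → [ə] (rule 3).
All other segments surface unchanged.

7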